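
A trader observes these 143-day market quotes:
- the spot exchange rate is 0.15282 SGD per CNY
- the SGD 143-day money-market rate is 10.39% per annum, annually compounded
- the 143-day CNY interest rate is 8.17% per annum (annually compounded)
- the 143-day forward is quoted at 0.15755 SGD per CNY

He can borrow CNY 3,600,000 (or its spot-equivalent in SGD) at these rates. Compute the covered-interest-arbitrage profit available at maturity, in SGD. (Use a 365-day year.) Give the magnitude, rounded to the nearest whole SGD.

T = 143/365 years.
Keep in CNY, deliver into the forward: 3,600,000·1.0312463·0.15755 = SGD 584,902.28.
Swap to SGD now, deposit: 3,600,000·0.15282·1.03948696 = SGD 571,875.83.
The quoted forward overvalues CNY, so borrow SGD, buy CNY at spot, deposit the CNY at 8.17%, and sell the proceeds forward at 0.15755.
The gap between the two covered legs is SGD 13,026.

SGD 13,026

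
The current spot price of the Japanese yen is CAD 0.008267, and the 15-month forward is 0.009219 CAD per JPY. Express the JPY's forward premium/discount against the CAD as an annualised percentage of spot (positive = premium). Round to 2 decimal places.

+9.21%

T = 15/12 years.
JPY trades forward at +11.51566% vs spot over the period.
×(1/T) gives 9.21% p.a.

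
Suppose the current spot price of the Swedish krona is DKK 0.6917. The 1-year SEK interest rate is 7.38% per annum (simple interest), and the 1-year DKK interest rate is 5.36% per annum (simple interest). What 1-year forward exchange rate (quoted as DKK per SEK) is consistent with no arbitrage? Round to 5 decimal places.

T = 1 year.
DKK accumulates by 1 + 0.0536×1 = 1.053600.
SEK growth factor: 1 + 0.0738×1 = 1.073800.
Forward (DKK per SEK) = 0.6917 × 1.053600 / 1.073800 = 0.6786879.

0.67869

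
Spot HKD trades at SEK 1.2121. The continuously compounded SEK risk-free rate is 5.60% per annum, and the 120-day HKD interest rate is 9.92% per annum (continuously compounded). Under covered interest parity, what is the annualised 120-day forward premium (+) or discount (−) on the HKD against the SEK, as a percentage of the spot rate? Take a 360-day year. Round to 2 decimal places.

T = 120/360 years.
F = S · g_SEK/g_HKD = 1.2121 × 1.018842/1.0336194 = 1.1947709.
Annualised premium = (F − S)/S × (1/T) = (1.1947709 − 1.2121)/1.2121 ÷ (120/360) = -4.29%.

-4.29%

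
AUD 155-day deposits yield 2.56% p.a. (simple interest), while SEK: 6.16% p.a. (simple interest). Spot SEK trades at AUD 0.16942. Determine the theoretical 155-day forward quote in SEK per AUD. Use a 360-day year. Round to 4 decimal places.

5.9930

T = 155/360 years.
AUD growth factor: 1 + 0.0256×155/360 = 1.0110222.
Growth of 1 SEK over T: 1 + 0.0616×155/360 = 1.0265222.
CIP: F = S · (grow AUD)/(grow SEK) = 0.16942 × 1.0110222/1.0265222 = 0.1668618 AUD per SEK.
Invert for SEK per AUD: 1 / 0.1668618 = 5.9930.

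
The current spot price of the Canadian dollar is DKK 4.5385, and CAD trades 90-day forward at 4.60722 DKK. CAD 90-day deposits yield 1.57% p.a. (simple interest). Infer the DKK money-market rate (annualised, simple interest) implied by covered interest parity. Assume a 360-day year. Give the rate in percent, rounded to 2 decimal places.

T = 90/360 years.
By CIP, F/S equals the DKK-to-CAD growth ratio: 4.60722/4.5385 = 1.0151416.
CAD growth factor: 1 + 0.0157×90/360 = 1.003925.
So the DKK growth factor = 1.019126.
r = (1.019126 − 1)/(90/360) = 0.076504 → 7.65%.

7.65%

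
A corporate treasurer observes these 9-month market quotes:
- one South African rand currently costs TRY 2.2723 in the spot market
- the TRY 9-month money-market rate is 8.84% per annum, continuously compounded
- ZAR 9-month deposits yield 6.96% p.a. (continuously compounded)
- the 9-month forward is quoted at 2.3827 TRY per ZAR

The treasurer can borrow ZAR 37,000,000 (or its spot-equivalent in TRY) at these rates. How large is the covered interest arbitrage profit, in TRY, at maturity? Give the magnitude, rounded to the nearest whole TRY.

TRY 3,045,860

T = 9/12 years.
Route A — deposit ZAR, sell forward: 37,000,000 × 1.0535864387 × 2.3827 = TRY 92,884,075.08.
Route B — convert at spot, deposit TRY: 37,000,000 × 2.2723 × 1.0685472333 = TRY 89,838,215.49.
The quoted forward overvalues ZAR, so borrow TRY, buy ZAR at spot, deposit the ZAR at 6.96%, and sell the proceeds forward at 2.3827.
Profit = 92,884,075.08 − 89,838,215.49 = TRY 3,045,860.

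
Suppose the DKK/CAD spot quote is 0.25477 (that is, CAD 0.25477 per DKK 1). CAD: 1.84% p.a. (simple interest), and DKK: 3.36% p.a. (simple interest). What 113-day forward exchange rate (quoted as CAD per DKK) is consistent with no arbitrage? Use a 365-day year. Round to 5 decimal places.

0.25358

T = 113/365 years.
CAD growth factor: 1 + 0.0184×113/365 = 1.0056964.
DKK accumulates by 1 + 0.0336×113/365 = 1.0104022.
Forward (CAD per DKK) = 0.25477 × 1.0056964 / 1.0104022 = 0.2535834.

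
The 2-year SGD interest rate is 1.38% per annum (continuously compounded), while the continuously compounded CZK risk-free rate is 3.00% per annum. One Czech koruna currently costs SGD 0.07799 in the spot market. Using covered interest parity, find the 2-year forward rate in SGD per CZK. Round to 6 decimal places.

0.075504

T = 2 years.
SGD accumulates by e^(0.0138×2) = 1.0279844.
CZK growth factor: e^(0.0300×2) = 1.0618365.
Forward (SGD per CZK) = 0.07799 × 1.0279844 / 1.0618365 = 0.07550362.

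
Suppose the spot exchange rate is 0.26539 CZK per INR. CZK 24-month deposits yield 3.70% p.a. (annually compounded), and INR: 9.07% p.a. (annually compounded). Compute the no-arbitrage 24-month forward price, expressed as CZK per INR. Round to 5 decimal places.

0.23990

T = 2 years.
CZK accumulates by (1 + 0.0370)^2 = 1.075369.
INR growth factor: (1 + 0.0907)^2 = 1.1896265.
So F = 0.26539 × 1.075369 / 1.1896265 = 0.2399007 (CZK/INR).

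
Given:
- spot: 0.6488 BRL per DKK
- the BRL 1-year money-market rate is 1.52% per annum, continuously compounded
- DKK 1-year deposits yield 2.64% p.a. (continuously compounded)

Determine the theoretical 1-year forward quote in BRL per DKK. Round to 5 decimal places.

T = 1 year.
Growth of 1 BRL over T: e^(0.0152×1) = 1.0153161.
DKK accumulates by e^(0.0264×1) = 1.0267516.
CIP: F = S · (grow BRL)/(grow DKK) = 0.6488 × 1.0153161/1.0267516 = 0.6415740 BRL per DKK.

0.64157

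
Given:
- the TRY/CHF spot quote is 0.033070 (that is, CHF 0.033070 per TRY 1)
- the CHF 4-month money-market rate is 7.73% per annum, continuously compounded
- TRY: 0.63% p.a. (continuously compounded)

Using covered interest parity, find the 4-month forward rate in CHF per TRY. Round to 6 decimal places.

0.033862

T = 4/12 years.
CHF growth factor: e^(0.0773×4/12) = 1.0261015.
Growth of 1 TRY over T: e^(0.0063×4/12) = 1.0021022.
So F = 0.03307 × 1.0261015 / 1.0021022 = 0.03386199 (CHF/TRY).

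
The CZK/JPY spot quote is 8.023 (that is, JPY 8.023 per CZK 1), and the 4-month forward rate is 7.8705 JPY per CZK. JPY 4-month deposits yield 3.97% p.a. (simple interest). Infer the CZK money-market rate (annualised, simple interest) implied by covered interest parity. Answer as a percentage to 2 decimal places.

9.86%

T = 4/12 years.
CIP gives F = S · g_JPY/g_CZK, so g_JPY/g_CZK = 7.8705/8.023 = 0.9809921.
The JPY side grows by 1 + 0.0397×4/12 = 1.0132333.
Hence g_CZK = 1.0328659.
r = (1.0328659 − 1)/(4/12) = 0.098598 → 9.86%.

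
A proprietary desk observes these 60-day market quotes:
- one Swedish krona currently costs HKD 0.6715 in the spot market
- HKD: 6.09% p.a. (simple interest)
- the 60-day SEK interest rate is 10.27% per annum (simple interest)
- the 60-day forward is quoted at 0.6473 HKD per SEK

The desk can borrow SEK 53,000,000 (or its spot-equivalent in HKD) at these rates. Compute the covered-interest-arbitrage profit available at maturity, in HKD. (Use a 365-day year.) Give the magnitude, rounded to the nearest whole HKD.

HKD 1,059,709

T = 60/365 years.
Route A — deposit SEK, sell forward: 53,000,000 × 1.0168821918 × 0.6473 = HKD 34,886,075.67.
Route B — convert at spot, deposit HKD: 53,000,000 × 0.6715 × 1.0100109589 = HKD 35,945,785.02.
The quoted forward undervalues SEK, so borrow SEK, convert to HKD at spot, deposit the HKD at 6.09%, and buy SEK forward at 0.6473 to cover the loan.
Profit = 35,945,785.02 − 34,886,075.67 = HKD 1,059,709.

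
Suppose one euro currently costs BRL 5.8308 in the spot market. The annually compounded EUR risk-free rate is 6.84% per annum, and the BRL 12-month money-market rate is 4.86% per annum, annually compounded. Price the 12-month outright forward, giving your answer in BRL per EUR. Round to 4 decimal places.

T = 1 year.
BRL accumulates by (1 + 0.0486)^1 = 1.048600.
Growth of 1 EUR over T: (1 + 0.0684)^1 = 1.068400.
So F = 5.8308 × 1.048600 / 1.068400 = 5.722741 (BRL/EUR).

5.7227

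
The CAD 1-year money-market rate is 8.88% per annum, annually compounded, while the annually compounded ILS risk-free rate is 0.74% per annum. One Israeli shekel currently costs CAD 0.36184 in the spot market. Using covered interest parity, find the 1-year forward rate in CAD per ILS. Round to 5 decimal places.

0.39108

T = 1 year.
CAD accumulates by (1 + 0.0888)^1 = 1.088800.
ILS growth factor: (1 + 0.0074)^1 = 1.007400.
CIP: F = S · (grow CAD)/(grow ILS) = 0.36184 × 1.088800/1.007400 = 0.3910774 CAD per ILS.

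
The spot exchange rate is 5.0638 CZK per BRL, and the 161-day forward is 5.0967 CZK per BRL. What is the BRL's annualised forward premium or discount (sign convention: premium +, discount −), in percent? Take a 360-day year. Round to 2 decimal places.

+1.45%

T = 161/360 years.
Period premium: (5.0967 − 5.0638)/5.0638 = 0.0064971.
Per annum: 0.0064971 / (161/360) = 0.014528 = 1.45%.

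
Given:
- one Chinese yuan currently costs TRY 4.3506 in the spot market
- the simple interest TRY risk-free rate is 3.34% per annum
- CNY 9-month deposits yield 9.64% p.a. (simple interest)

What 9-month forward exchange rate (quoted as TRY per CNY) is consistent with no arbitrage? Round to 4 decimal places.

T = 9/12 years.
Growth of 1 TRY over T: 1 + 0.0334×9/12 = 1.025050.
CNY accumulates by 1 + 0.0964×9/12 = 1.072300.
Forward (TRY per CNY) = 4.3506 × 1.025050 / 1.072300 = 4.158894.

4.1589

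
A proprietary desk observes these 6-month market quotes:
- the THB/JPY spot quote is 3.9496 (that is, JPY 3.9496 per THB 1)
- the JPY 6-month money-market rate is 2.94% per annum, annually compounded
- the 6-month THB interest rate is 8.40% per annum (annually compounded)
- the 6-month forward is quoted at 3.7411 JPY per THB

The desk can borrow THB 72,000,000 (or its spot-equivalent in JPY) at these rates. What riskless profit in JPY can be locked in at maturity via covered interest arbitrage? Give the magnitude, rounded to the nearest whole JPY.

T = 6/12 years.
Route A — deposit THB, sell forward: 72,000,000 × 1.04115320679 × 3.7411 = JPY 280,444,194.86.
Route B — convert at spot, deposit JPY: 72,000,000 × 3.9496 × 1.01459351466 = JPY 288,521,175.28.
The quoted forward undervalues THB, so borrow THB, convert to JPY at spot, deposit the JPY at 2.94%, and buy THB forward at 3.7411 to cover the loan.
The gap between the two covered legs is JPY 8,076,980.

JPY 8,076,980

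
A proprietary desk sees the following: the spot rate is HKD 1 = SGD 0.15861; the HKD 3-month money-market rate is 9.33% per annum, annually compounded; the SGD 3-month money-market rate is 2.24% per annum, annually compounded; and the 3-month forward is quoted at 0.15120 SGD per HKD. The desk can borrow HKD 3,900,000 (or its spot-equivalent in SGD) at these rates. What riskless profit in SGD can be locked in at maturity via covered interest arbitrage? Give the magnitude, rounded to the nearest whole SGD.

SGD 19,037

T = 3/12 years.
Keep in HKD, deliver into the forward: 3,900,000·1.02255067·0.15120 = SGD 602,977.68.
Swap to SGD now, deposit: 3,900,000·0.15861·1.00555357 = SGD 622,014.32.
The quoted forward undervalues HKD, so borrow HKD, convert to SGD at spot, deposit the SGD at 2.24%, and buy HKD forward at 0.15120 to cover the loan.
Arbitrage profit = |602,977.68 − 622,014.32| = SGD 19,037.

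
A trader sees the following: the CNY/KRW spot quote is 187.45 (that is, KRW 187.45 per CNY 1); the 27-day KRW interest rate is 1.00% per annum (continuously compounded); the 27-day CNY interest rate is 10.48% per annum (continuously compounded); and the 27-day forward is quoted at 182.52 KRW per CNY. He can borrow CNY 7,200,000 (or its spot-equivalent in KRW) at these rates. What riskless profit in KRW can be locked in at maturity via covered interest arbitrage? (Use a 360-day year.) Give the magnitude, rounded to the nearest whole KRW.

T = 27/360 years.
Keep in CNY, deliver into the forward: 7,200,000·1.007890970891·182.52 = KRW 1,324,513,872.05.
Swap to KRW now, deposit: 7,200,000·187.45·1.00075028132 = KRW 1,350,652,609.68.
The quoted forward undervalues CNY, so borrow CNY, convert to KRW at spot, deposit the KRW at 1.00%, and buy CNY forward at 182.52 to cover the loan.
Profit = 1,350,652,609.68 − 1,324,513,872.05 = KRW 26,138,738.

KRW 26,138,738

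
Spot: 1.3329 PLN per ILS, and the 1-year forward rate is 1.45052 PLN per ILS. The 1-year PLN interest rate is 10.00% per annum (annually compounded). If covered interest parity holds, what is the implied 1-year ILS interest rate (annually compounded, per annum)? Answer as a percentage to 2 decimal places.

1.08%

T = 1 year.
F/S = 1.45052/1.3329 = 1.0882437 = (growth of PLN) / (growth of ILS).
PLN growth factor: (1 + 0.1000)^1 = 1.100000.
That pins the ILS growth at 1.010803.
r = 1.010803^(1/1) − 1 = 0.010803 → 1.08%.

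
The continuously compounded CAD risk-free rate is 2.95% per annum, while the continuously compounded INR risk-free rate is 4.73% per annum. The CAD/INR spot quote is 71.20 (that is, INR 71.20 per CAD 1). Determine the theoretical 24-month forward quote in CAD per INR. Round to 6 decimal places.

0.013554

T = 2 years.
INR accumulates by e^(0.0473×2) = 1.0992191.
CAD growth factor: e^(0.0295×2) = 1.0607752.
CIP: F = S · (grow INR)/(grow CAD) = 71.2 × 1.0992191/1.0607752 = 73.78038 INR per CAD.
Invert for CAD per INR: 1 / 73.78038 = 0.013554.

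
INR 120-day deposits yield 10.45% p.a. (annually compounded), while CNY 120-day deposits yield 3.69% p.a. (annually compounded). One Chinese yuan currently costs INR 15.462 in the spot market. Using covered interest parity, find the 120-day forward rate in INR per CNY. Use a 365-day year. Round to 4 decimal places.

T = 120/365 years.
INR accumulates by (1 + 0.1045)^(120/365) = 1.03321683.
CNY accumulates by (1 + 0.0369)^(120/365) = 1.01198428.
CIP: F = S · (grow INR)/(grow CNY) = 15.462 × 1.03321683/1.01198428 = 15.786410 INR per CNY.

15.7864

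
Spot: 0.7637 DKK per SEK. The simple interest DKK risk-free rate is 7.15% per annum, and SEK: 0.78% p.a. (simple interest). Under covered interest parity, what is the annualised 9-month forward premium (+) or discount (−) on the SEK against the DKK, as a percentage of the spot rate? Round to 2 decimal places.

T = 9/12 years.
F = S · g_DKK/g_SEK = 0.7637 × 1.053625/1.005850 = 0.7999736.
Annualised premium = (F − S)/S × (1/T) = (0.7999736 − 0.7637)/0.7637 ÷ (9/12) = 6.33%.

+6.33%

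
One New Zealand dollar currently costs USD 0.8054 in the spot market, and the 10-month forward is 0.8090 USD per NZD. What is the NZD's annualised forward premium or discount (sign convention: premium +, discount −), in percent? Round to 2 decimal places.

+0.54%

T = 10/12 years.
(F − S)/S = (0.8090 − 0.8054)/0.8054 = 0.0044698.
Annualise by dividing by T: 0.0044698 / (10/12) = 0.005364 → 0.54%.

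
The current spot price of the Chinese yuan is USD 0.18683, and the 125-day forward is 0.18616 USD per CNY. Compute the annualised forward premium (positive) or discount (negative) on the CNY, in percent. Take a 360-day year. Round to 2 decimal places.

T = 125/360 years.
Period premium: (0.18616 − 0.18683)/0.18683 = -0.0035861.
Per annum: -0.0035861 / (125/360) = -0.010328 = -1.03%.

-1.03%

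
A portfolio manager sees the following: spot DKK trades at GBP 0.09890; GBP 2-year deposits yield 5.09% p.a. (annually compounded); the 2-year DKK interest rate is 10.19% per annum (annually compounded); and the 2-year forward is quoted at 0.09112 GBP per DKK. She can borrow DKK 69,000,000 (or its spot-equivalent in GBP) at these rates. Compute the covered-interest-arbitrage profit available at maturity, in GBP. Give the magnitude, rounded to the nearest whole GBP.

GBP 97,439

T = 2 years.
Keep in DKK, deliver into the forward: 69,000,000·1.21418361·0.09112 = GBP 7,633,912.33.
Swap to GBP now, deposit: 69,000,000·0.09890·1.10439081 = GBP 7,536,473.33.
The quoted forward overvalues DKK, so borrow GBP, buy DKK at spot, deposit the DKK at 10.19%, and sell the proceeds forward at 0.09112.
Profit = 7,633,912.33 − 7,536,473.33 = GBP 97,439.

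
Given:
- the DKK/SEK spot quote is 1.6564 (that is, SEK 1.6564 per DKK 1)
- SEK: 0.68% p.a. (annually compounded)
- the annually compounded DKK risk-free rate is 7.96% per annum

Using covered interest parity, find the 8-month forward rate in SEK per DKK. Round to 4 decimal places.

1.5811

T = 8/12 years.
SEK growth factor: (1 + 0.0068)^(8/12) = 1.0045282.
DKK accumulates by (1 + 0.0796)^(8/12) = 1.0523865.
CIP: F = S · (grow SEK)/(grow DKK) = 1.6564 × 1.0045282/1.0523865 = 1.581074 SEK per DKK.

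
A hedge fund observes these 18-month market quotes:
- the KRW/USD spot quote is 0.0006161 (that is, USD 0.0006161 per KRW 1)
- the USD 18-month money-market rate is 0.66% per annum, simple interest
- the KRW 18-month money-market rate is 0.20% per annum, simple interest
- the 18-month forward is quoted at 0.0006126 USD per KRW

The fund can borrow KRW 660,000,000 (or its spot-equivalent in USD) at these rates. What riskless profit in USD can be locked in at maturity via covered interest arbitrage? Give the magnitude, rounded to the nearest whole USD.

T = 18/12 years.
Keep in KRW, deliver into the forward: 660,000,000·1.003000·0.0006126 = USD 405,528.95.
Swap to USD now, deposit: 660,000,000·0.0006161·1.009900 = USD 410,651.60.
The quoted forward undervalues KRW, so borrow KRW, convert to USD at spot, deposit the USD at 0.66%, and buy KRW forward at 0.0006126 to cover the loan.
Arbitrage profit = |405,528.95 − 410,651.60| = USD 5,123.

USD 5,123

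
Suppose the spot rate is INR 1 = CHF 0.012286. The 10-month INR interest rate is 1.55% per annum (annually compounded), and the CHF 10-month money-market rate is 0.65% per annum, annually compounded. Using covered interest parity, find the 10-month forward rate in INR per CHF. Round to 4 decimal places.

81.9995

T = 10/12 years.
Growth of 1 CHF over T: (1 + 0.0065)^(10/12) = 1.00541374.
Growth of 1 INR over T: (1 + 0.0155)^(10/12) = 1.01290008.
CIP: F = S · (grow CHF)/(grow INR) = 0.012286 × 1.00541374/1.01290008 = 0.012195194 CHF per INR.
Invert for INR per CHF: 1 / 0.012195194 = 81.9995.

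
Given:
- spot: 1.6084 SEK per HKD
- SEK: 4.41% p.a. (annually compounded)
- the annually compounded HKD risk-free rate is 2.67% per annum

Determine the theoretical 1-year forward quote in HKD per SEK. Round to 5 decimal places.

T = 1 year.
SEK accumulates by (1 + 0.0441)^1 = 1.044100.
Growth of 1 HKD over T: (1 + 0.0267)^1 = 1.026700.
CIP: F = S · (grow SEK)/(grow HKD) = 1.6084 × 1.044100/1.026700 = 1.635658 SEK per HKD.
Invert for HKD per SEK: 1 / 1.635658 = 0.61137.

0.61137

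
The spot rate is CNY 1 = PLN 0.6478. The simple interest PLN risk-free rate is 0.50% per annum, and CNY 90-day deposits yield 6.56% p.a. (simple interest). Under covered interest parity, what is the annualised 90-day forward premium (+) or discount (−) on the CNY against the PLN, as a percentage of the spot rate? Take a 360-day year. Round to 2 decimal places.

-5.96%

T = 90/360 years.
F = S · g_PLN/g_CNY = 0.6478 × 1.001250/1.016400 = 0.6381442.
(F − S)/S ÷ T = (0.6381442 − 0.6478)/0.6478/(90/360) = -0.059622 → -5.96%.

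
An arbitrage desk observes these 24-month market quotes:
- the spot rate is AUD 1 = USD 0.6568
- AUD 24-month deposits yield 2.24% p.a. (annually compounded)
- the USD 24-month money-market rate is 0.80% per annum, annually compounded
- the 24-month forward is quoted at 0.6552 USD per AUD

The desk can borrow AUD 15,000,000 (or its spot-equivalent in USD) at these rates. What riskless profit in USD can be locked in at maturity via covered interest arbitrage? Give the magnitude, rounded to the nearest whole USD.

T = 2 years.
Keep in AUD, deliver into the forward: 15,000,000·1.04530176·0.6552 = USD 10,273,225.70.
Swap to USD now, deposit: 15,000,000·0.6568·1.016064 = USD 10,010,262.53.
The quoted forward overvalues AUD, so borrow USD, buy AUD at spot, deposit the AUD at 2.24%, and sell the proceeds forward at 0.6552.
Profit = 10,273,225.70 − 10,010,262.53 = USD 262,963.

USD 262,963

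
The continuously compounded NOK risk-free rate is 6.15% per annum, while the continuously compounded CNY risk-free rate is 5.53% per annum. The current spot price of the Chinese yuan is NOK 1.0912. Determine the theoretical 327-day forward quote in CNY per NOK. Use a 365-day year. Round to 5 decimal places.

0.91135

T = 327/365 years.
Growth of 1 NOK over T: e^(0.0615×327/365) = 1.0566434.
Growth of 1 CNY over T: e^(0.0553×327/365) = 1.0507905.
Forward (NOK per CNY) = 1.0912 × 1.0566434 / 1.0507905 = 1.097278.
Quoted the other way: 1/1.097278 = 0.91135 CNY per NOK.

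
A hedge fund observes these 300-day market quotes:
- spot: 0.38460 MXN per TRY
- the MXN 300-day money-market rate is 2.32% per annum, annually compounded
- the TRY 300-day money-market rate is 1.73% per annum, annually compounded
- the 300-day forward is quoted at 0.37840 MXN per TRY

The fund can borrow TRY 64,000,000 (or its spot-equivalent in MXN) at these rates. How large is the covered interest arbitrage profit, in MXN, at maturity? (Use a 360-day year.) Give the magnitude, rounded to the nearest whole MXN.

MXN 523,129

T = 300/360 years.
Invest the TRY and cover forward: 64,000,000 × 1.0143960212 × 0.37840 = MXN 24,566,237.08.
Convert at spot and invest in MXN: 64,000,000 × 0.38460 × 1.0192962886 = MXN 25,089,366.57.
The quoted forward undervalues TRY, so borrow TRY, convert to MXN at spot, deposit the MXN at 2.32%, and buy TRY forward at 0.37840 to cover the loan.
Arbitrage profit = |24,566,237.08 − 25,089,366.57| = MXN 523,129.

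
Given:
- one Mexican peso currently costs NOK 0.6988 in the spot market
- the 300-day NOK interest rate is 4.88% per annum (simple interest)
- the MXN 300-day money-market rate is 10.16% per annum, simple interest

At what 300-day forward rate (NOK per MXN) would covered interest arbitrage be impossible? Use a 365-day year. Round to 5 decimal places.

T = 300/365 years.
Growth of 1 NOK over T: 1 + 0.0488×300/365 = 1.0401096.
Growth of 1 MXN over T: 1 + 0.1016×300/365 = 1.0835068.
Forward (NOK per MXN) = 0.6988 × 1.0401096 / 1.0835068 = 0.6708113.

0.67081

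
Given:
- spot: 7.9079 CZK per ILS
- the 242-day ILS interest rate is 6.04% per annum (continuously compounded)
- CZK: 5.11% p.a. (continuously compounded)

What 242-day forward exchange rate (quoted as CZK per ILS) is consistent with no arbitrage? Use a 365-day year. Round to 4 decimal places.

T = 242/365 years.
CZK accumulates by e^(0.0511×242/365) = 1.0344605.
ILS growth factor: e^(0.0604×242/365) = 1.0408587.
Forward (CZK per ILS) = 7.9079 × 1.0344605 / 1.0408587 = 7.859290.

7.8593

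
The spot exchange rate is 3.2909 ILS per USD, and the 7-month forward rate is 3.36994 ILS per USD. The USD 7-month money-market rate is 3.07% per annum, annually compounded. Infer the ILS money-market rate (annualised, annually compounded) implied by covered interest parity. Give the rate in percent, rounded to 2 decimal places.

7.35%

T = 7/12 years.
F/S = 3.36994/3.2909 = 1.0240177 = (growth of ILS) / (growth of USD).
USD growth factor: (1 + 0.0307)^(7/12) = 1.0177954.
Hence g_ILS = 1.0422405.
r = 1.0422405^(12/7) − 1 = 0.073500 → 7.35%.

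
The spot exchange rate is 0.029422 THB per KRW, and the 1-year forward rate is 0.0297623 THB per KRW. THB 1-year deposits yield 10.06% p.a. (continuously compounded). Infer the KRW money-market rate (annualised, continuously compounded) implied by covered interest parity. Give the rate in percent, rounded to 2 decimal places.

T = 1 year.
F/S = 0.0297623/0.029422 = 1.0115662 = (growth of THB) / (growth of KRW).
The THB side grows by e^(0.1006×1) = 1.1058342.
So the KRW growth factor = 1.0931901.
Take logs: ln 1.0931901 / 1 = 0.089100, so 8.91%.

8.91%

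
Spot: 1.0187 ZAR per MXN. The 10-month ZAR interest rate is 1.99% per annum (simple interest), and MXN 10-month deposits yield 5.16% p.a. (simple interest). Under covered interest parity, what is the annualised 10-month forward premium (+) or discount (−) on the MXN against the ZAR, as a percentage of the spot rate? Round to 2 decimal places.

-3.04%

T = 10/12 years.
F = S · g_ZAR/g_MXN = 1.0187 × 1.0165833/1.043000 = 0.9928988.
(F − S)/S ÷ T = (0.9928988 − 1.0187)/1.0187/(10/12) = -0.030393 → -3.04%.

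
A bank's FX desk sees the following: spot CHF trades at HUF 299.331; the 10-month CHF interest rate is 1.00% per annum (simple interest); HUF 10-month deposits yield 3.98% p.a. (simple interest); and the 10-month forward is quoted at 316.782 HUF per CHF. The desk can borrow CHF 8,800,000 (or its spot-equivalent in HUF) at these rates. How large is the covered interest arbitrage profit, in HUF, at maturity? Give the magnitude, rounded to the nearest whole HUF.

HUF 89,434,739

T = 10/12 years.
Route A — deposit CHF, sell forward: 8,800,000 × 1.008333333333 × 316.782 = HUF 2,810,912,280.00.
Route B — convert at spot, deposit HUF: 8,800,000 × 299.331 × 1.033166666667 = HUF 2,721,477,541.20.
The quoted forward overvalues CHF, so borrow HUF, buy CHF at spot, deposit the CHF at 1.00%, and sell the proceeds forward at 316.782.
The gap between the two covered legs is HUF 89,434,739.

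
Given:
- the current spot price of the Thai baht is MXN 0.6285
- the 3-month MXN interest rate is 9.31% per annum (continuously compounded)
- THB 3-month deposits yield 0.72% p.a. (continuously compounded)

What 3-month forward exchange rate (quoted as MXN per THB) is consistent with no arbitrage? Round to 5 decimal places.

0.64214

T = 3/12 years.
MXN growth factor: e^(0.0931×3/12) = 1.023548.
THB accumulates by e^(0.0072×3/12) = 1.0018016.
CIP: F = S · (grow MXN)/(grow THB) = 0.6285 × 1.023548/1.0018016 = 0.6421430 MXN per THB.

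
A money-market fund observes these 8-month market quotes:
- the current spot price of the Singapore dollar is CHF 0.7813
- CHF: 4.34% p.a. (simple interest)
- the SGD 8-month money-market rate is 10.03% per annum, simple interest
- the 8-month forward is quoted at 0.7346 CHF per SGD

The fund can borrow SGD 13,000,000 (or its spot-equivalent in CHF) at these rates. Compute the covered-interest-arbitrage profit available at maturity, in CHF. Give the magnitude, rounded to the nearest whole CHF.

CHF 262,410

T = 8/12 years.
Keep in SGD, deliver into the forward: 13,000,000·1.0668666667·0.7346 = CHF 10,188,363.29.
Swap to CHF now, deposit: 13,000,000·0.7813·1.0289333333 = CHF 10,450,772.97.
The quoted forward undervalues SGD, so borrow SGD, convert to CHF at spot, deposit the CHF at 4.34%, and buy SGD forward at 0.7346 to cover the loan.
Arbitrage profit = |10,188,363.29 − 10,450,772.97| = CHF 262,410.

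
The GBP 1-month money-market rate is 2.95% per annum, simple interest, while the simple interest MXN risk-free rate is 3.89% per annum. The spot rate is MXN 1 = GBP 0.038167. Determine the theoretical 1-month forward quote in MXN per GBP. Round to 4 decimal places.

T = 1/12 years.
GBP growth factor: 1 + 0.0295×1/12 = 1.00245833.
MXN accumulates by 1 + 0.0389×1/12 = 1.00324167.
Forward (GBP per MXN) = 0.038167 × 1.00245833 / 1.00324167 = 0.038137199.
Quoted the other way: 1/0.038137199 = 26.2211 MXN per GBP.

26.2211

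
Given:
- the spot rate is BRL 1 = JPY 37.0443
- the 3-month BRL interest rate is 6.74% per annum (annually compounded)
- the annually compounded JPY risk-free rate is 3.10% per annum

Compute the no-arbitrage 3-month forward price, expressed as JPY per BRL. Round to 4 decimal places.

T = 3/12 years.
JPY growth factor: (1 + 0.0310)^(3/12) = 1.0076615.
BRL growth factor: (1 + 0.0674)^(3/12) = 1.01644012.
CIP: F = S · (grow JPY)/(grow BRL) = 37.0443 × 1.0076615/1.01644012 = 36.724362 JPY per BRL.

36.7244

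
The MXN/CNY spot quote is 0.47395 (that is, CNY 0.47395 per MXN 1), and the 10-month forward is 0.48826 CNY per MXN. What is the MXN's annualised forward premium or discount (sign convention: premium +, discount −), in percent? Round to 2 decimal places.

+3.62%

T = 10/12 years.
Period premium: (0.48826 − 0.47395)/0.47395 = 0.0301931.
Per annum: 0.0301931 / (10/12) = 0.036232 = 3.62%.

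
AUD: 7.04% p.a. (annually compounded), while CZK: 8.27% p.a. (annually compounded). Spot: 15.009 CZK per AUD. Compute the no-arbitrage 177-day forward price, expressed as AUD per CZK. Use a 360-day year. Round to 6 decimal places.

0.066253

T = 177/360 years.
Growth of 1 CZK over T: (1 + 0.0827)^(177/360) = 1.039840.
Growth of 1 AUD over T: (1 + 0.0704)^(177/360) = 1.034015.
CIP: F = S · (grow CZK)/(grow AUD) = 15.009 × 1.039840/1.034015 = 15.09355 CZK per AUD.
Invert for AUD per CZK: 1 / 15.09355 = 0.066253.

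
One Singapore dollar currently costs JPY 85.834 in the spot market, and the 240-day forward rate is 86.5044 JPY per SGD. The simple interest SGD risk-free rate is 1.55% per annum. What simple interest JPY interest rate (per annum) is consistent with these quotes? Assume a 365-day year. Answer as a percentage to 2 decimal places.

2.75%

T = 240/365 years.
By CIP, F/S equals the JPY-to-SGD growth ratio: 86.5044/85.834 = 1.0078104.
The SGD side grows by 1 + 0.0155×240/365 = 1.0101918.
Hence g_JPY = 1.0180818.
(1.0180818 − 1)/T = 0.027499, i.e. 2.75%.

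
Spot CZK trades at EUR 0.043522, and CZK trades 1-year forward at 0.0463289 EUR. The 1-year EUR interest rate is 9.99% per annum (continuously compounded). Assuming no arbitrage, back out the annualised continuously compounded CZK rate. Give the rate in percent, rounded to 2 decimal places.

T = 1 year.
CIP gives F = S · g_EUR/g_CZK, so g_EUR/g_CZK = 0.0463289/0.043522 = 1.0644938.
The EUR side grows by e^(0.0999×1) = 1.1050604.
So the CZK growth factor = 1.0381088.
Take logs: ln 1.0381088 / 1 = 0.037401, so 3.74%.

3.74%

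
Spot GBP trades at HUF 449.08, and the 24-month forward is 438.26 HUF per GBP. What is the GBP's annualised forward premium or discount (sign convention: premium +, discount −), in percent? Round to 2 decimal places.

T = 2 years.
(F − S)/S = (438.26 − 449.08)/449.08 = -0.0240937.
Annualise by dividing by T: -0.0240937 / 2 = -0.012047 → -1.20%.

-1.20%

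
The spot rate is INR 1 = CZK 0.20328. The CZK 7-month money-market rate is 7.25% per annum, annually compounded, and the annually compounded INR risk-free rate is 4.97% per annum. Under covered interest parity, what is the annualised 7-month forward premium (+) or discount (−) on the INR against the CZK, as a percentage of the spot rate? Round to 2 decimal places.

+2.16%

T = 7/12 years.
No-arbitrage forward: 0.20328 × 1.0416738 / 1.0286983 = 0.20584408 CZK/INR.
(F − S)/S ÷ T = (0.20584408 − 0.20328)/0.20328/(7/12) = 0.021623 → 2.16%.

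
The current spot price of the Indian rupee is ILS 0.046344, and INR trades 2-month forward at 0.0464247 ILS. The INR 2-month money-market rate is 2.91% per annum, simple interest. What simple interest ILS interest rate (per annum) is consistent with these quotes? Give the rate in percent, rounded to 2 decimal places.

3.96%

T = 2/12 years.
By CIP, F/S equals the ILS-to-INR growth ratio: 0.0464247/0.046344 = 1.0017413.
The INR side grows by 1 + 0.0291×2/12 = 1.004850.
So the ILS growth factor = 1.0065997.
(1.0065997 − 1)/T = 0.039598, i.e. 3.96%.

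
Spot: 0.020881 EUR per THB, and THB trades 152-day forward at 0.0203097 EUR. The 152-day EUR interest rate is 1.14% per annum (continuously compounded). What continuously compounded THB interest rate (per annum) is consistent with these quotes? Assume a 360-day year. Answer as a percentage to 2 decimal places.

T = 152/360 years.
F/S = 0.0203097/0.020881 = 0.9726402 = (growth of EUR) / (growth of THB).
The EUR side grows by e^(0.0114×152/360) = 1.0048249.
So the THB growth factor = 1.033090.
Take logs: ln 1.033090 / (152/360) = 0.077102, so 7.71%.

7.71%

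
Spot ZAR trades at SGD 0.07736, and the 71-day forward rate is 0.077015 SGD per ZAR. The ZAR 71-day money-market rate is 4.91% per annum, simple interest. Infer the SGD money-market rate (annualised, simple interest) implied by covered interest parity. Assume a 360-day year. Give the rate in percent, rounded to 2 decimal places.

2.63%

T = 71/360 years.
By CIP, F/S equals the SGD-to-ZAR growth ratio: 0.077015/0.07736 = 0.9955403.
ZAR growth factor: 1 + 0.0491×71/360 = 1.0096836.
So the SGD growth factor = 1.0051807.
(1.0051807 − 1)/T = 0.026268, i.e. 2.63%.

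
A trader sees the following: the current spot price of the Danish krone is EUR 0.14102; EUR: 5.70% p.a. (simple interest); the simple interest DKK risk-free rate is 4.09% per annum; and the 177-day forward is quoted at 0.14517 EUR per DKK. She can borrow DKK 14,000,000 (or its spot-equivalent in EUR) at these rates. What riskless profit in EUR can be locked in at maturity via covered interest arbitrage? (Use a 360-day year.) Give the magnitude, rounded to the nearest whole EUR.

T = 177/360 years.
Route A — deposit DKK, sell forward: 14,000,000 × 1.020109167 × 0.14517 = EUR 2,073,249.47.
Route B — convert at spot, deposit EUR: 14,000,000 × 0.14102 × 1.028025 = EUR 2,029,609.20.
The quoted forward overvalues DKK, so borrow EUR, buy DKK at spot, deposit the DKK at 4.09%, and sell the proceeds forward at 0.14517.
Profit = 2,073,249.47 − 2,029,609.20 = EUR 43,640.

EUR 43,640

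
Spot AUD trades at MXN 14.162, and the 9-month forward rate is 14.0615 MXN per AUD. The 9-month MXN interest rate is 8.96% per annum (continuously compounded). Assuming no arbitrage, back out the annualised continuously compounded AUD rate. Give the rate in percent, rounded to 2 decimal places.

T = 9/12 years.
By CIP, F/S equals the MXN-to-AUD growth ratio: 14.0615/14.162 = 0.9929035.
MXN growth factor: e^(0.0896×9/12) = 1.0695094.
Hence g_AUD = 1.0771534.
r = ln(1.0771534)/(9/12) = 0.099096 → 9.91%.

9.91%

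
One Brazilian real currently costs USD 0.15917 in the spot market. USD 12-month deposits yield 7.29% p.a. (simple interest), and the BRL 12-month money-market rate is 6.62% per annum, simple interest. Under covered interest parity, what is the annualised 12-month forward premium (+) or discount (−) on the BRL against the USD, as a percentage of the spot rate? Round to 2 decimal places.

+0.63%

T = 1 year.
F = S · g_USD/g_BRL = 0.15917 × 1.072900/1.066200 = 0.16017022.
(F − S)/S ÷ T = (0.16017022 − 0.15917)/0.15917/1 = 0.006284 → 0.63%.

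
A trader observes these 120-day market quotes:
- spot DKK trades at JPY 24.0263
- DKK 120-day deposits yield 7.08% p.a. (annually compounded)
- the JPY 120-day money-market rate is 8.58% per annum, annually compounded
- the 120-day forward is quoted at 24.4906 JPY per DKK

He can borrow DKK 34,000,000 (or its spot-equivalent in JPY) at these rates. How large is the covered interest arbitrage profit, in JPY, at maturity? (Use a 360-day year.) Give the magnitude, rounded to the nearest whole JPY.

JPY 12,265,988

T = 120/360 years.
Keep in DKK, deliver into the forward: 34,000,000·1.02306396397·24.4906 = JPY 851,885,310.74.
Swap to JPY now, deposit: 34,000,000·24.0263·1.0278189308 = JPY 839,619,323.22.
The quoted forward overvalues DKK, so borrow JPY, buy DKK at spot, deposit the DKK at 7.08%, and sell the proceeds forward at 24.4906.
Arbitrage profit = |851,885,310.74 − 839,619,323.22| = JPY 12,265,988.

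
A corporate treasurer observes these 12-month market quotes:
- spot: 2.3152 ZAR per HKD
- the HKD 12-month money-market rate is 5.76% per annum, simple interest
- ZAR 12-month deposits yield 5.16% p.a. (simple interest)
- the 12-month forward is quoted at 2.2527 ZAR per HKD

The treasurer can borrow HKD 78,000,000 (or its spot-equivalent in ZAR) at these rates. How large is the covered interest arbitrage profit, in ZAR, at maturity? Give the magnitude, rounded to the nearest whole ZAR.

ZAR 4,072,286

T = 1 year.
Keep in HKD, deliver into the forward: 78,000,000·1.057600·2.2527 = ZAR 185,831,530.56.
Swap to ZAR now, deposit: 78,000,000·2.3152·1.051600 = ZAR 189,903,816.96.
The quoted forward undervalues HKD, so borrow HKD, convert to ZAR at spot, deposit the ZAR at 5.16%, and buy HKD forward at 2.2527 to cover the loan.
Arbitrage profit = |185,831,530.56 − 189,903,816.96| = ZAR 4,072,286.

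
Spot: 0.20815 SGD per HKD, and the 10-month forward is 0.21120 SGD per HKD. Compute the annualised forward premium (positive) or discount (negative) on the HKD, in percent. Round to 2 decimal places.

T = 10/12 years.
HKD trades forward at +1.46529% vs spot over the period.
Annualise by dividing by T: 0.0146529 / (10/12) = 0.017583 → 1.76%.

+1.76%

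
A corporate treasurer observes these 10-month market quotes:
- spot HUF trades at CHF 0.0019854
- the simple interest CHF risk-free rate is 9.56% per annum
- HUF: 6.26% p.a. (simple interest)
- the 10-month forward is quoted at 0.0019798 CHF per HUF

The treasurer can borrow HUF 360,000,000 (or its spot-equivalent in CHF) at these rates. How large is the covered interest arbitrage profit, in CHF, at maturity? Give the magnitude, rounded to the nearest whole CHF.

T = 10/12 years.
Route A — deposit HUF, sell forward: 360,000,000 × 1.05216667 × 0.0019798 = CHF 749,908.65.
Route B — convert at spot, deposit CHF: 360,000,000 × 0.0019854 × 1.07966667 = CHF 771,685.27.
The quoted forward undervalues HUF, so borrow HUF, convert to CHF at spot, deposit the CHF at 9.56%, and buy HUF forward at 0.0019798 to cover the loan.
The gap between the two covered legs is CHF 21,777.

CHF 21,777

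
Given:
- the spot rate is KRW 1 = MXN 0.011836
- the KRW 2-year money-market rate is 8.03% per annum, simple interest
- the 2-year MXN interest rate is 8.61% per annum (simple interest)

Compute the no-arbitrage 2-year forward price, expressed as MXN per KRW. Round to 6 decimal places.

0.011954

T = 2 years.
Growth of 1 MXN over T: 1 + 0.0861×2 = 1.172200.
Growth of 1 KRW over T: 1 + 0.0803×2 = 1.160600.
CIP: F = S · (grow MXN)/(grow KRW) = 0.011836 × 1.172200/1.160600 = 0.01195430 MXN per KRW.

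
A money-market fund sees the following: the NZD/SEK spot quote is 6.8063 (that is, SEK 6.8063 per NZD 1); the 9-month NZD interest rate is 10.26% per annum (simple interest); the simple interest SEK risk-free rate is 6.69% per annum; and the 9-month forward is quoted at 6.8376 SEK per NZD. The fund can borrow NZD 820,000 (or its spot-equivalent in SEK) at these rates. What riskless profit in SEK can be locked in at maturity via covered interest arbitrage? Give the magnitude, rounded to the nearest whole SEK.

SEK 177,077

T = 9/12 years.
Keep in NZD, deliver into the forward: 820,000·1.076950·6.8376 = SEK 6,038,277.72.
Swap to SEK now, deposit: 820,000·6.8063·1.050175 = SEK 5,861,201.00.
The quoted forward overvalues NZD, so borrow SEK, buy NZD at spot, deposit the NZD at 10.26%, and sell the proceeds forward at 6.8376.
Arbitrage profit = |6,038,277.72 − 5,861,201.00| = SEK 177,077.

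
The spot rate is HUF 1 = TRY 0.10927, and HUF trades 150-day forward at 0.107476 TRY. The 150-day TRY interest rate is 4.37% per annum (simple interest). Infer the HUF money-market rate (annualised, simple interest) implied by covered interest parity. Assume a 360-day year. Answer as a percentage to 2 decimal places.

8.45%

T = 150/360 years.
CIP gives F = S · g_TRY/g_HUF, so g_TRY/g_HUF = 0.107476/0.10927 = 0.9835820.
The TRY side grows by 1 + 0.0437×150/360 = 1.0182083.
Hence g_HUF = 1.0352043.
(1.0352043 − 1)/T = 0.084490, i.e. 8.45%.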